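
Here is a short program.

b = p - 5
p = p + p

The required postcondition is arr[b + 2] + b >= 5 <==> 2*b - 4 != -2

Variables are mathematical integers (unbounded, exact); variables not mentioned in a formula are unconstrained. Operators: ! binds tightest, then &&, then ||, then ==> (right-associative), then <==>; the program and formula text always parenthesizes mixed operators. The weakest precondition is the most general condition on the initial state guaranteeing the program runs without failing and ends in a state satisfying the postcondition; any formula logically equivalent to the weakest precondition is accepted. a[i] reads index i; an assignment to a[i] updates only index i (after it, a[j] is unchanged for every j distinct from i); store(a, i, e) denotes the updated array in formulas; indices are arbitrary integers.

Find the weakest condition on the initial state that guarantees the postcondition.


Working backward. After the program, the postcondition arr[b + 2] + b >= 5 <==> 2*b - 4 != -2 must hold; in canonical form it is arr[b + 2] + b >= 5 <==> 2*b != 2.
Before p := p + p: arr[b + 2] + b >= 5 <==> 2*b != 2
Before b := p - 5: arr[p - 3] + p >= 10 <==> 2*p != 12
Answer: WP = arr[p - 3] + p >= 10 <==> 2*p != 12


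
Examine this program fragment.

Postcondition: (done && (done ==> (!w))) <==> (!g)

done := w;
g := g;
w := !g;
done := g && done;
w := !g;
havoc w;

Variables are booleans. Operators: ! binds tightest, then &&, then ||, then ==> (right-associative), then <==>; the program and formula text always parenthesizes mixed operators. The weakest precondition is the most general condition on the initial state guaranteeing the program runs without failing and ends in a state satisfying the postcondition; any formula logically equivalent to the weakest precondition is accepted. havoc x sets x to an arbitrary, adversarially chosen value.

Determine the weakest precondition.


Working backward. After the program, (done && (done ==> (!w))) <==> (!g) must hold.
Before havoc w: g && (done <==> (!g))
Before w := !g: g && (done <==> (!g))
Before done := g && done: g && ((g && done) <==> (!g))
Before w := !g: g && ((g && done) <==> (!g))
Before g := g: g && ((g && done) <==> (!g))
Before done := w: g && ((g && w) <==> (!g))
Answer: WP = g && ((g && w) <==> (!g))


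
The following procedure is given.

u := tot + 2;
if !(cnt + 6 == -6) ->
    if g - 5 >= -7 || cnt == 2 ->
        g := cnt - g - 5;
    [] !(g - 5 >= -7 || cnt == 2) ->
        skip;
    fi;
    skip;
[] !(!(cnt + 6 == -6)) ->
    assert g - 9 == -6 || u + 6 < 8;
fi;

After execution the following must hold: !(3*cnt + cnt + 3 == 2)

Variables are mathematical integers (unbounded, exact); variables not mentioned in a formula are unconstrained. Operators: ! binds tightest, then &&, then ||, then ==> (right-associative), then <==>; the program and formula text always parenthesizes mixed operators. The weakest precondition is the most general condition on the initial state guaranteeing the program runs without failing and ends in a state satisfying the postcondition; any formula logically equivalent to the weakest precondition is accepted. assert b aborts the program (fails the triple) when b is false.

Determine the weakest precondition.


Working backward. After the program, the postcondition !(3*cnt + cnt + 3 == 2) must hold; in canonical form it is !(4*cnt == -1).
Then branch requires ((g >= -2 || cnt == 2) ==> (!(4*cnt == -1))) && ((!(g >= -2 || cnt == 2)) ==> (!(4*cnt == -1))); else branch requires (g == 3 || u < 2) && (!(4*cnt == -1)).
Before the if: ((!(cnt == -12)) ==> (((g >= -2 || cnt == 2) ==> (!(4*cnt == -1))) && ((!(g >= -2 || cnt == 2)) ==> (!(4*cnt == -1))))) && (cnt == -12 ==> ((g == 3 || u < 2) && (!(4*cnt == -1))))
Before u := tot + 2: ((!(cnt == -12)) ==> (((g >= -2 || cnt == 2) ==> (!(4*cnt == -1))) && ((!(g >= -2 || cnt == 2)) ==> (!(4*cnt == -1))))) && (cnt == -12 ==> ((g == 3 || tot < 0) && (!(4*cnt == -1))))
Answer: WP = ((!(cnt == -12)) ==> (((g >= -2 || cnt == 2) ==> (!(4*cnt == -1))) && ((!(g >= -2 || cnt == 2)) ==> (!(4*cnt == -1))))) && (cnt == -12 ==> ((g == 3 || tot < 0) && (!(4*cnt == -1))))


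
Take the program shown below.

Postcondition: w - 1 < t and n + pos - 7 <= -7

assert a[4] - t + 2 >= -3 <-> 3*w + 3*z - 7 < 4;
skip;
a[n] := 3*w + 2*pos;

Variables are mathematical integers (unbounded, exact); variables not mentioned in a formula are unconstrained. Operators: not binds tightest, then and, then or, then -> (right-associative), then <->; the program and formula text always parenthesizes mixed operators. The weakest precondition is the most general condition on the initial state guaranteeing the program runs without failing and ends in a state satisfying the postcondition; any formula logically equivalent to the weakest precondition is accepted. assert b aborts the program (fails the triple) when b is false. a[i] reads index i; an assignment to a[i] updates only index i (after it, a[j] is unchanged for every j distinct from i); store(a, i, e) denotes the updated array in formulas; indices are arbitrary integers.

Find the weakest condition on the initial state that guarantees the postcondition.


Working backward. After the program, the postcondition w - 1 < t and n + pos - 7 <= -7 must hold; in canonical form it is w < t + 1 and n + pos <= 0.
Before a[n] := 3*w + 2*pos: w < t + 1 and n + pos <= 0
Before skip: w < t + 1 and n + pos <= 0
Before assert a[4] - t + 2 >= -3 <-> 3*w + 3*z - 7 < 4: (a[4] >= t - 5 <-> 3*w + 3*z < 11) and w < t + 1 and n + pos <= 0
Answer: WP = (a[4] >= t - 5 <-> 3*w + 3*z < 11) and w < t + 1 and n + pos <= 0


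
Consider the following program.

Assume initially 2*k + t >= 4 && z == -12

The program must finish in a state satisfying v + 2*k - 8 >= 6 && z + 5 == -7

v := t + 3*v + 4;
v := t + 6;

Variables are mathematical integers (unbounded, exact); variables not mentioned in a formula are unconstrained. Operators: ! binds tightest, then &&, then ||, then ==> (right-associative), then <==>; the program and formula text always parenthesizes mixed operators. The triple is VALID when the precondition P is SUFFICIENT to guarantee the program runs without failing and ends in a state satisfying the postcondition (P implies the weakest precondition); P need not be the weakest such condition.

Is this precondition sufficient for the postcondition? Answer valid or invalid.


Working backward. After the program, the postcondition v + 2*k - 8 >= 6 && z + 5 == -7 must hold; in canonical form it is 2*k + v >= 14 && z == -12.
Before v := t + 6: 2*k + t >= 8 && z == -12
Before v := t + 3*v + 4: 2*k + t >= 8 && z == -12
The weakest precondition is 2*k + t >= 8 && z == -12.
Check whether 2*k + t >= 4 && z == -12 implies it.
Countermodel: at the initial state k = 0, t = 4, z = -12, the precondition holds but the weakest precondition fails.
Answer: invalid


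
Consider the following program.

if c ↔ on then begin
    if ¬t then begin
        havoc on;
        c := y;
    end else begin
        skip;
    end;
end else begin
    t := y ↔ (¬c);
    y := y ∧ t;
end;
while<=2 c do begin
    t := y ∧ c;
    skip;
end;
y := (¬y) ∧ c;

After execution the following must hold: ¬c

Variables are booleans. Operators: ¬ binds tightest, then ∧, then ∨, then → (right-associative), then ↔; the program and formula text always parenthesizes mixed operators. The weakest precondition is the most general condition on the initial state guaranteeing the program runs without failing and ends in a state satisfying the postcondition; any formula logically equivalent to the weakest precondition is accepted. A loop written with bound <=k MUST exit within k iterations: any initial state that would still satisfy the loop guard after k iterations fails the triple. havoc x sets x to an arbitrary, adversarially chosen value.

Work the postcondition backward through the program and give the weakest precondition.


Working backward. After the program, ¬c must hold.
Before y := (¬y) ∧ c: ¬c
Before the loop (bound <=2), unroll the exhaustion recursion (WP_0 = exit-now case; WP_j = one more guarded iteration, up to j = 2):
  WP_0: ¬c
  WP_1: c → (¬c)
  WP_2: c → (c → (¬c))
So before the loop: c → (c → (¬c))
Then branch requires ((¬t) → (y → (y → (¬y)))) ∧ (t → (c → (c → (¬c)))); else branch requires c → (c → (¬c)).
Before the if: ((c ↔ on) → (((¬t) → (y → (y → (¬y)))) ∧ (t → (c → (c → (¬c)))))) ∧ ((¬(c ↔ on)) → (c → (c → (¬c))))
Answer: WP = ((c ↔ on) → (((¬t) → (y → (y → (¬y)))) ∧ (t → (c → (c → (¬c)))))) ∧ ((¬(c ↔ on)) → (c → (c → (¬c))))


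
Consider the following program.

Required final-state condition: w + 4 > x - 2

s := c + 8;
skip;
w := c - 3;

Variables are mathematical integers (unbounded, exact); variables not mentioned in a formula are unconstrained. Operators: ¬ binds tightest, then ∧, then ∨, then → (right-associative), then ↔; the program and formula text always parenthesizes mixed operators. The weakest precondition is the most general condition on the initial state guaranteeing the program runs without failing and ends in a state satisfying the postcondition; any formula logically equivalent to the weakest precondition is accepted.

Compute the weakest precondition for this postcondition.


Working backward. After the program, the postcondition w + 4 > x - 2 must hold; in canonical form it is w > x - 6.
Before w := c - 3: c > x - 3
Before skip: c > x - 3
Before s := c + 8: c > x - 3
Answer: WP = c > x - 3


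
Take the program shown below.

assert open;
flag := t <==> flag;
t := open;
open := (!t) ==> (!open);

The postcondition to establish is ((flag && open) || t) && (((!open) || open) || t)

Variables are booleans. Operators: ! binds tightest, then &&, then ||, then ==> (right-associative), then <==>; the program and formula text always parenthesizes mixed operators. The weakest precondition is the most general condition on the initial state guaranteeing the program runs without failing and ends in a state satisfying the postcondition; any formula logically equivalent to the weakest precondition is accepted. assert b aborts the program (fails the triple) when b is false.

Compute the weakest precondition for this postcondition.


Working backward. After the program, the postcondition ((flag && open) || t) && (((!open) || open) || t) must hold; in canonical form it is (flag && open) || t.
Before open := (!t) ==> (!open): (flag && ((!t) ==> (!open))) || t
Before t := open: flag || open
Before flag := t <==> flag: (t <==> flag) || open
Before assert open: open && ((t <==> flag) || open)
Answer: WP = open && ((t <==> flag) || open)


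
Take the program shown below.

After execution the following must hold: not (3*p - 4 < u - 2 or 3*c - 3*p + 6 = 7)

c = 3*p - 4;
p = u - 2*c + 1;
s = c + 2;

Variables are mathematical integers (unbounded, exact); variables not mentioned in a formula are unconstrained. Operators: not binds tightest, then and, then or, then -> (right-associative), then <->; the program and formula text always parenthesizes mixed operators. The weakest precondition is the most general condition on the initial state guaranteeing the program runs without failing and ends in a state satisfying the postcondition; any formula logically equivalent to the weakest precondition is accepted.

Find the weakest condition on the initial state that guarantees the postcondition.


Working backward. After the program, the postcondition not (3*p - 4 < u - 2 or 3*c - 3*p + 6 = 7) must hold; in canonical form it is not (3*p < u + 2 or 3*c = 3*p + 1).
Before s := c + 2: not (3*p < u + 2 or 3*c = 3*p + 1)
Before p := u - 2*c + 1: not (2*u < 6*c - 1 or 9*c = 3*u + 4)
Before c := 3*p - 4: not (2*u < 18*p - 25 or 27*p = 3*u + 40)
Answer: WP = not (2*u < 18*p - 25 or 27*p = 3*u + 40)


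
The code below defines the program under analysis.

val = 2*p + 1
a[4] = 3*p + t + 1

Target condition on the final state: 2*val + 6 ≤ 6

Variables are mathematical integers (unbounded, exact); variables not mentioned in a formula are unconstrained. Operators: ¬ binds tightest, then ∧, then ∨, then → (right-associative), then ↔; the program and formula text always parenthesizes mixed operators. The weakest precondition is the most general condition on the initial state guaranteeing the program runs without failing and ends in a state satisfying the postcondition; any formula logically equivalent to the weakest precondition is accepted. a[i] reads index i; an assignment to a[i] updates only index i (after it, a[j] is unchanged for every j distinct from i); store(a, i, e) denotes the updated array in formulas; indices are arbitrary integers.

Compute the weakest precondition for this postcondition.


Working backward. After the program, the postcondition 2*val + 6 ≤ 6 must hold; in canonical form it is 2*val ≤ 0.
Before a[4] := 3*p + t + 1: 2*val ≤ 0
Before val := 2*p + 1: 4*p ≤ -2
Answer: WP = 4*p ≤ -2


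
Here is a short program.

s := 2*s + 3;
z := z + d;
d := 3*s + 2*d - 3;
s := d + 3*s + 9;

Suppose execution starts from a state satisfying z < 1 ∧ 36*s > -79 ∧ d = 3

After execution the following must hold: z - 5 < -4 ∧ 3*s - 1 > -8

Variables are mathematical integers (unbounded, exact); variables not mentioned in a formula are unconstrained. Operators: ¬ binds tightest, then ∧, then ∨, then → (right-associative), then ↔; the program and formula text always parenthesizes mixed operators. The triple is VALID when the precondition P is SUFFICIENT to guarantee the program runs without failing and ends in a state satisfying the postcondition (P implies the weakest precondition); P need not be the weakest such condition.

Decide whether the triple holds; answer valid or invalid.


Working backward. After the program, the postcondition z - 5 < -4 ∧ 3*s - 1 > -8 must hold; in canonical form it is z < 1 ∧ 3*s > -7.
Before s := d + 3*s + 9: z < 1 ∧ 3*d + 9*s > -34
Before d := 3*s + 2*d - 3: z < 1 ∧ 6*d + 18*s > -25
Before z := z + d: d + z < 1 ∧ 6*d + 18*s > -25
Before s := 2*s + 3: d + z < 1 ∧ 6*d + 36*s > -79
The weakest precondition is d + z < 1 ∧ 6*d + 36*s > -79.
Check whether z < 1 ∧ 36*s > -79 ∧ d = 3 implies it.
Countermodel: at the initial state d = 3, s = -2, z = -2, the precondition holds but the weakest precondition fails.
Answer: invalid


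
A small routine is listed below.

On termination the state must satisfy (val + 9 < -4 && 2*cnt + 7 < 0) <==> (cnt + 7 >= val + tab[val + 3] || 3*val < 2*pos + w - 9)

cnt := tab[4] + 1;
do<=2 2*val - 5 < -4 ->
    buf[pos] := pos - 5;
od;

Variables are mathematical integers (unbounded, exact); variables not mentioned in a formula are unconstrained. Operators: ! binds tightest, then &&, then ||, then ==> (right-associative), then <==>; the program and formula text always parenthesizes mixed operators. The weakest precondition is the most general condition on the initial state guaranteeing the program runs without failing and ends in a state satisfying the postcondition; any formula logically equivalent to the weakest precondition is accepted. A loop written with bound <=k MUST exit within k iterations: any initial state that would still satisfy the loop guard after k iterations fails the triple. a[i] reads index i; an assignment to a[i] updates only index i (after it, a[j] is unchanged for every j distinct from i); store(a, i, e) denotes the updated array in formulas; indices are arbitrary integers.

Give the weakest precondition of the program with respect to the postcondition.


Working backward. After the program, the postcondition (val + 9 < -4 && 2*cnt + 7 < 0) <==> (cnt + 7 >= val + tab[val + 3] || 3*val < 2*pos + w - 9) must hold; in canonical form it is (val < -13 && 2*cnt < -7) <==> (cnt >= tab[val + 3] + val - 7 || 3*val < 2*pos + w - 9).
Before the loop (bound <=2), unroll the exhaustion recursion (WP_0 = exit-now case; WP_j = one more guarded iteration, up to j = 2):
  WP_0: (!(2*val < 1)) && ((val < -13 && 2*cnt < -7) <==> (cnt >= tab[val + 3] + val - 7 || 3*val < 2*pos + w - 9))
  WP_1: (2*val < 1 ==> ((!(2*val < 1)) && ((val < -13 && 2*cnt < -7) <==> (cnt >= tab[val + 3] + val - 7 || 3*val < 2*pos + w - 9)))) && ((!(2*val < 1)) ==> ((val < -13 && 2*cnt < -7) <==> (cnt >= tab[val + 3] + val - 7 || 3*val < 2*pos + w - 9)))
  WP_2: (2*val < 1 ==> ((2*val < 1 ==> ((!(2*val < 1)) && ((val < -13 && 2*cnt < -7) <==> (cnt >= tab[val + 3] + val - 7 || 3*val < 2*pos + w - 9)))) && ((!(2*val < 1)) ==> ((val < -13 && 2*cnt < -7) <==> (cnt >= tab[val + 3] + val - 7 || 3*val < 2*pos + w - 9))))) && ((!(2*val < 1)) ==> ((val < -13 && 2*cnt < -7) <==> (cnt >= tab[val + 3] + val - 7 || 3*val < 2*pos + w - 9)))
So before the loop: (2*val < 1 ==> ((2*val < 1 ==> ((!(2*val < 1)) && ((val < -13 && 2*cnt < -7) <==> (cnt >= tab[val + 3] + val - 7 || 3*val < 2*pos + w - 9)))) && ((!(2*val < 1)) ==> ((val < -13 && 2*cnt < -7) <==> (cnt >= tab[val + 3] + val - 7 || 3*val < 2*pos + w - 9))))) && ((!(2*val < 1)) ==> ((val < -13 && 2*cnt < -7) <==> (cnt >= tab[val + 3] + val - 7 || 3*val < 2*pos + w - 9)))
Before cnt := tab[4] + 1: (2*val < 1 ==> ((2*val < 1 ==> ((!(2*val < 1)) && ((val < -13 && 2*tab[4] < -9) <==> (tab[4] >= tab[val + 3] + val - 8 || 3*val < 2*pos + w - 9)))) && ((!(2*val < 1)) ==> ((val < -13 && 2*tab[4] < -9) <==> (tab[4] >= tab[val + 3] + val - 8 || 3*val < 2*pos + w - 9))))) && ((!(2*val < 1)) ==> ((val < -13 && 2*tab[4] < -9) <==> (tab[4] >= tab[val + 3] + val - 8 || 3*val < 2*pos + w - 9)))
Answer: WP = (2*val < 1 ==> ((2*val < 1 ==> ((!(2*val < 1)) && ((val < -13 && 2*tab[4] < -9) <==> (tab[4] >= tab[val + 3] + val - 8 || 3*val < 2*pos + w - 9)))) && ((!(2*val < 1)) ==> ((val < -13 && 2*tab[4] < -9) <==> (tab[4] >= tab[val + 3] + val - 8 || 3*val < 2*pos + w - 9))))) && ((!(2*val < 1)) ==> ((val < -13 && 2*tab[4] < -9) <==> (tab[4] >= tab[val + 3] + val - 8 || 3*val < 2*pos + w - 9)))


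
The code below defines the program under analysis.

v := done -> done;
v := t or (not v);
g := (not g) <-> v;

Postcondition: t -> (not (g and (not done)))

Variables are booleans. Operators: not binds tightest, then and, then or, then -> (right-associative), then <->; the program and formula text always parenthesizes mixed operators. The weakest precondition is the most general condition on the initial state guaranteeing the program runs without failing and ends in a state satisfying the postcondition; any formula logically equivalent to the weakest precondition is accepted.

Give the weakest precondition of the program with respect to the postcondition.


Working backward. After the program, t -> (not (g and (not done))) must hold.
Before g := (not g) <-> v: t -> (not (((not g) <-> v) and (not done)))
Before v := t or (not v): t -> (not (((not g) <-> (t or (not v))) and (not done)))
Before v := done -> done: t -> (not (((not g) <-> t) and (not done)))
Answer: WP = t -> (not (((not g) <-> t) and (not done)))


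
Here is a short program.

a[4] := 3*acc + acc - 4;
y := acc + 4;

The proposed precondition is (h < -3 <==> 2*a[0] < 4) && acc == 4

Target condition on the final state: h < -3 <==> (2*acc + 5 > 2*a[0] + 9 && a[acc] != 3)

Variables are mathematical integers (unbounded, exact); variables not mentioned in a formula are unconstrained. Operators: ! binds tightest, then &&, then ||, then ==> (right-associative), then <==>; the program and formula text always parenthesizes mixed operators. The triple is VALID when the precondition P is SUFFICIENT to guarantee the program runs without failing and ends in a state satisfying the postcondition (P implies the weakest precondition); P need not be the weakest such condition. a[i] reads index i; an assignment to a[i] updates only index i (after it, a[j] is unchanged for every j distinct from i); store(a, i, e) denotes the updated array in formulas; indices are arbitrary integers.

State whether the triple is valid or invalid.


Working backward. After the program, the postcondition h < -3 <==> (2*acc + 5 > 2*a[0] + 9 && a[acc] != 3) must hold; in canonical form it is h < -3 <==> (2*acc > 2*a[0] + 4 && a[acc] != 3).
Before y := acc + 4: h < -3 <==> (2*acc > 2*a[0] + 4 && a[acc] != 3)
Before a[4] := 3*acc + acc - 4: h < -3 <==> (2*acc > 2*a[0] + 4 && store(a, 4, 4*acc - 4)[acc] != 3)
The weakest precondition is h < -3 <==> (2*acc > 2*a[0] + 4 && store(a, 4, 4*acc - 4)[acc] != 3).
Check whether (h < -3 <==> 2*a[0] < 4) && acc == 4 implies it.
Every state satisfying the precondition satisfies the weakest precondition: the implication holds.
Answer: valid


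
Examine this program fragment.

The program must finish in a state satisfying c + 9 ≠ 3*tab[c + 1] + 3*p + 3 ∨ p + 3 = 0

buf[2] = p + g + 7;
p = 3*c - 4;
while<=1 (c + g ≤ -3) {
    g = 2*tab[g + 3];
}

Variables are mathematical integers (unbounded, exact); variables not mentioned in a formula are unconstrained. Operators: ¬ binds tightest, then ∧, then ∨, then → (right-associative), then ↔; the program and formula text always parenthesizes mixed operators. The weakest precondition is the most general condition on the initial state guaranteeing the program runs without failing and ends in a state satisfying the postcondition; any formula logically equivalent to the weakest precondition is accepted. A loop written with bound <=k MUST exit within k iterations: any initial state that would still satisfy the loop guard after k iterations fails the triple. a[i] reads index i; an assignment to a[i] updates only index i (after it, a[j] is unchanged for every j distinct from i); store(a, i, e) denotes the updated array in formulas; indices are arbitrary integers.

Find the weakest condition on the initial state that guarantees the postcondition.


Working backward. After the program, the postcondition c + 9 ≠ 3*tab[c + 1] + 3*p + 3 ∨ p + 3 = 0 must hold; in canonical form it is c ≠ 3*tab[c + 1] + 3*p - 6 ∨ p = -3.
Before the loop (bound <=1), unroll the exhaustion recursion (WP_0 = exit-now case; WP_j = one more guarded iteration, up to j = 1):
  WP_0: (¬(c + g ≤ -3)) ∧ (c ≠ 3*tab[c + 1] + 3*p - 6 ∨ p = -3)
  WP_1: (c + g ≤ -3 → ((¬(2*tab[g + 3] + c ≤ -3)) ∧ (c ≠ 3*tab[c + 1] + 3*p - 6 ∨ p = -3))) ∧ ((¬(c + g ≤ -3)) → (c ≠ 3*tab[c + 1] + 3*p - 6 ∨ p = -3))
So before the loop: (c + g ≤ -3 → ((¬(2*tab[g + 3] + c ≤ -3)) ∧ (c ≠ 3*tab[c + 1] + 3*p - 6 ∨ p = -3))) ∧ ((¬(c + g ≤ -3)) → (c ≠ 3*tab[c + 1] + 3*p - 6 ∨ p = -3))
Before p := 3*c - 4: (c + g ≤ -3 → ((¬(2*tab[g + 3] + c ≤ -3)) ∧ (3*tab[c + 1] + 8*c ≠ 18 ∨ 3*c = 1))) ∧ ((¬(c + g ≤ -3)) → (3*tab[c + 1] + 8*c ≠ 18 ∨ 3*c = 1))
Before buf[2] := p + g + 7: (c + g ≤ -3 → ((¬(2*tab[g + 3] + c ≤ -3)) ∧ (3*tab[c + 1] + 8*c ≠ 18 ∨ 3*c = 1))) ∧ ((¬(c + g ≤ -3)) → (3*tab[c + 1] + 8*c ≠ 18 ∨ 3*c = 1))
Answer: WP = (c + g ≤ -3 → ((¬(2*tab[g + 3] + c ≤ -3)) ∧ (3*tab[c + 1] + 8*c ≠ 18 ∨ 3*c = 1))) ∧ ((¬(c + g ≤ -3)) → (3*tab[c + 1] + 8*c ≠ 18 ∨ 3*c = 1))


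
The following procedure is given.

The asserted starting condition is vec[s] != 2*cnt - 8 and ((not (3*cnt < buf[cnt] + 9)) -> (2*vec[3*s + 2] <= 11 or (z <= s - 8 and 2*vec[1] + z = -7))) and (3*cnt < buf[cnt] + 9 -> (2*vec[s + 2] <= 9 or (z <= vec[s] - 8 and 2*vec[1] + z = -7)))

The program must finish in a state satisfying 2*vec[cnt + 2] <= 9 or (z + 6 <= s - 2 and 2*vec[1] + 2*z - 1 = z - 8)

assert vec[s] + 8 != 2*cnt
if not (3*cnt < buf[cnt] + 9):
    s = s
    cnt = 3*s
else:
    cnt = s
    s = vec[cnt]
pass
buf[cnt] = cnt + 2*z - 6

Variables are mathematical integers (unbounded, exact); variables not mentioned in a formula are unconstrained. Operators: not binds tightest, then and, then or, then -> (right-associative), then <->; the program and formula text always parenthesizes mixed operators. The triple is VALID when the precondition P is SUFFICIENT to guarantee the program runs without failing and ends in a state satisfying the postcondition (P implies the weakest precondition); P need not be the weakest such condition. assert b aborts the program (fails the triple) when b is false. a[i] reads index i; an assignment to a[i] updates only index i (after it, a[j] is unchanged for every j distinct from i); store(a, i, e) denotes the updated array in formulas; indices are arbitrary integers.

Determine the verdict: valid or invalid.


Working backward. After the program, the postcondition 2*vec[cnt + 2] <= 9 or (z + 6 <= s - 2 and 2*vec[1] + 2*z - 1 = z - 8) must hold; in canonical form it is 2*vec[cnt + 2] <= 9 or (z <= s - 8 and 2*vec[1] + z = -7).
Before buf[cnt] := cnt + 2*z - 6: 2*vec[cnt + 2] <= 9 or (z <= s - 8 and 2*vec[1] + z = -7)
Before skip: 2*vec[cnt + 2] <= 9 or (z <= s - 8 and 2*vec[1] + z = -7)
Then branch requires 2*vec[3*s + 2] <= 9 or (z <= s - 8 and 2*vec[1] + z = -7); else branch requires 2*vec[s + 2] <= 9 or (z <= vec[s] - 8 and 2*vec[1] + z = -7).
Before the if: ((not (3*cnt < buf[cnt] + 9)) -> (2*vec[3*s + 2] <= 9 or (z <= s - 8 and 2*vec[1] + z = -7))) and (3*cnt < buf[cnt] + 9 -> (2*vec[s + 2] <= 9 or (z <= vec[s] - 8 and 2*vec[1] + z = -7)))
Before assert vec[s] + 8 != 2*cnt: vec[s] != 2*cnt - 8 and ((not (3*cnt < buf[cnt] + 9)) -> (2*vec[3*s + 2] <= 9 or (z <= s - 8 and 2*vec[1] + z = -7))) and (3*cnt < buf[cnt] + 9 -> (2*vec[s + 2] <= 9 or (z <= vec[s] - 8 and 2*vec[1] + z = -7)))
The weakest precondition is vec[s] != 2*cnt - 8 and ((not (3*cnt < buf[cnt] + 9)) -> (2*vec[3*s + 2] <= 9 or (z <= s - 8 and 2*vec[1] + z = -7))) and (3*cnt < buf[cnt] + 9 -> (2*vec[s + 2] <= 9 or (z <= vec[s] - 8 and 2*vec[1] + z = -7))).
Check whether vec[s] != 2*cnt - 8 and ((not (3*cnt < buf[cnt] + 9)) -> (2*vec[3*s + 2] <= 11 or (z <= s - 8 and 2*vec[1] + z = -7))) and (3*cnt < buf[cnt] + 9 -> (2*vec[s + 2] <= 9 or (z <= vec[s] - 8 and 2*vec[1] + z = -7))) implies it.
Countermodel: at the initial state buf = {[0] = -9, [1] = -9, [7040] = -9, [7042] = -9, [21122] = -9, elsewhere -9}, cnt = 0, s = 7040, vec = {[0] = -4, [1] = -4, [7040] = 0, [7042] = -4, [21122] = 5, elsewhere -4}, z = 0, the precondition holds but the weakest precondition fails.
Answer: invalid


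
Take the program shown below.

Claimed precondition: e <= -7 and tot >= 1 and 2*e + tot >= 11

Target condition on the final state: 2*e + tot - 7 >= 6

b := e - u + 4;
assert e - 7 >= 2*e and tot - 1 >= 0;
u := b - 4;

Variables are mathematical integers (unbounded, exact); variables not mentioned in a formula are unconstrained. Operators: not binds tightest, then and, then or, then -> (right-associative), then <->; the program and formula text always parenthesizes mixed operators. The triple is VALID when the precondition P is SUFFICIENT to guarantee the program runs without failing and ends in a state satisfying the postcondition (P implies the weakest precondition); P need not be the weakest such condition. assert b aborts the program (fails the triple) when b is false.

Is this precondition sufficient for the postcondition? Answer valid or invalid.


Working backward. After the program, the postcondition 2*e + tot - 7 >= 6 must hold; in canonical form it is 2*e + tot >= 13.
Before u := b - 4: 2*e + tot >= 13
Before assert e - 7 >= 2*e and tot - 1 >= 0: e <= -7 and tot >= 1 and 2*e + tot >= 13
Before b := e - u + 4: e <= -7 and tot >= 1 and 2*e + tot >= 13
The weakest precondition is e <= -7 and tot >= 1 and 2*e + tot >= 13.
Check whether e <= -7 and tot >= 1 and 2*e + tot >= 11 implies it.
Countermodel: at the initial state e = -7, tot = 25, the precondition holds but the weakest precondition fails.
Answer: invalid


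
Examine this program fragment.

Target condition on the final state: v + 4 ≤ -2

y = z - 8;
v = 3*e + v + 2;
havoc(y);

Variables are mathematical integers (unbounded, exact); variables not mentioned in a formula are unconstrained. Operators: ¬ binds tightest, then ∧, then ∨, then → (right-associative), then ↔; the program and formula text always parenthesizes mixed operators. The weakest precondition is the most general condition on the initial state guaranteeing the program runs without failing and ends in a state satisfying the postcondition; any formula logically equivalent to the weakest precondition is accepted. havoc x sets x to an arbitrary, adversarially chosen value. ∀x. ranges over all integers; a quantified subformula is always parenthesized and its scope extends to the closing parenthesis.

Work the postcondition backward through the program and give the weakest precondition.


Working backward. After the program, the postcondition v + 4 ≤ -2 must hold; in canonical form it is v ≤ -6.
Before havoc y: v ≤ -6
Before v := 3*e + v + 2: 3*e + v ≤ -8
Before y := z - 8: 3*e + v ≤ -8
Answer: WP = 3*e + v ≤ -8


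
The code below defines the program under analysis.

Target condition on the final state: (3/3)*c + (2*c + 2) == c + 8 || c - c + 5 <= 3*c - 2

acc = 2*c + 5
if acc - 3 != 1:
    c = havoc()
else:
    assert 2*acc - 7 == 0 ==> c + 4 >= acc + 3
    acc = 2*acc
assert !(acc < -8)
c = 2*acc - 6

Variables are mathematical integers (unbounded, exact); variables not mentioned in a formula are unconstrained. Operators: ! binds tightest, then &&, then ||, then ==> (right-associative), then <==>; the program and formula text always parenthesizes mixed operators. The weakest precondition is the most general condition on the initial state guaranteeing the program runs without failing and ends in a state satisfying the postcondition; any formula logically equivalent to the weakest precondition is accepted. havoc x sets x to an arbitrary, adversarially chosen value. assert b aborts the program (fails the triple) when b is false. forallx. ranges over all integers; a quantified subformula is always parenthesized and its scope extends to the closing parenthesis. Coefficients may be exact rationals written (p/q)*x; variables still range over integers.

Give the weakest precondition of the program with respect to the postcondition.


Working backward. After the program, the postcondition (3/3)*c + (2*c + 2) == c + 8 || c - c + 5 <= 3*c - 2 must hold; in canonical form it is 2*c == 6 || 3*c >= 7.
Before c := 2*acc - 6: 4*acc == 18 || 6*acc >= 25
Before assert !(acc < -8): (!(acc < -8)) && (4*acc == 18 || 6*acc >= 25)
Then branch requires (!(acc < -8)) && (4*acc == 18 || 6*acc >= 25); else branch requires (2*acc == 7 ==> c >= acc - 1) && (!(2*acc < -8)) && (8*acc == 18 || 12*acc >= 25).
Before the if: (acc != 4 ==> ((!(acc < -8)) && (4*acc == 18 || 6*acc >= 25))) && ((!(acc != 4)) ==> ((2*acc == 7 ==> c >= acc - 1) && (!(2*acc < -8)) && (8*acc == 18 || 12*acc >= 25)))
Before acc := 2*c + 5: (2*c != -1 ==> ((!(2*c < -13)) && (8*c == -2 || 12*c >= -5))) && ((!(2*c != -1)) ==> ((4*c == -3 ==> c <= -4) && (!(4*c < -18)) && (16*c == -22 || 24*c >= -35)))
Answer: WP = (2*c != -1 ==> ((!(2*c < -13)) && (8*c == -2 || 12*c >= -5))) && ((!(2*c != -1)) ==> ((4*c == -3 ==> c <= -4) && (!(4*c < -18)) && (16*c == -22 || 24*c >= -35)))


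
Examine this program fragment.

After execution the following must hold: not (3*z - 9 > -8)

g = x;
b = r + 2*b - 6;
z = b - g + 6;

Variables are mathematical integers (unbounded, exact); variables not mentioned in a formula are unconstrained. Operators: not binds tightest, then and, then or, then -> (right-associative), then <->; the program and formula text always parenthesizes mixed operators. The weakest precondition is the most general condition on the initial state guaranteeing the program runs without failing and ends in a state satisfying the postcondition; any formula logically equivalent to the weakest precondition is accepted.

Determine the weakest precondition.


Working backward. After the program, the postcondition not (3*z - 9 > -8) must hold; in canonical form it is not (3*z > 1).
Before z := b - g + 6: not (3*b > 3*g - 17)
Before b := r + 2*b - 6: not (6*b + 3*r > 3*g + 1)
Before g := x: not (6*b + 3*r > 3*x + 1)
Answer: WP = not (6*b + 3*r > 3*x + 1)


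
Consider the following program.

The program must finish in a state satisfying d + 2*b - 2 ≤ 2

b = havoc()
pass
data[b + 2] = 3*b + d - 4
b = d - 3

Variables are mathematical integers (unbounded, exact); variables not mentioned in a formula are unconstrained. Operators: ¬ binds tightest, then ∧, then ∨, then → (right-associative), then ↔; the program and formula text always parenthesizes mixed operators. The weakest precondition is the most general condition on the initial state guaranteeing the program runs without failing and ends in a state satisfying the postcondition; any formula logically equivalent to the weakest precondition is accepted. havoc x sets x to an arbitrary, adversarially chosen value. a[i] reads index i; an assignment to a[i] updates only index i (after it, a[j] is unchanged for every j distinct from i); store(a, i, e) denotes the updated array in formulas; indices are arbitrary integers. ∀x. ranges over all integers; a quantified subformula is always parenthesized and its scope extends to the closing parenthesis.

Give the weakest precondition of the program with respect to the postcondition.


Working backward. After the program, the postcondition d + 2*b - 2 ≤ 2 must hold; in canonical form it is 2*b + d ≤ 4.
Before b := d - 3: 3*d ≤ 10
Before data[b + 2] := 3*b + d - 4: 3*d ≤ 10
Before skip: 3*d ≤ 10
Before havoc b: 3*d ≤ 10
Answer: WP = 3*d ≤ 10


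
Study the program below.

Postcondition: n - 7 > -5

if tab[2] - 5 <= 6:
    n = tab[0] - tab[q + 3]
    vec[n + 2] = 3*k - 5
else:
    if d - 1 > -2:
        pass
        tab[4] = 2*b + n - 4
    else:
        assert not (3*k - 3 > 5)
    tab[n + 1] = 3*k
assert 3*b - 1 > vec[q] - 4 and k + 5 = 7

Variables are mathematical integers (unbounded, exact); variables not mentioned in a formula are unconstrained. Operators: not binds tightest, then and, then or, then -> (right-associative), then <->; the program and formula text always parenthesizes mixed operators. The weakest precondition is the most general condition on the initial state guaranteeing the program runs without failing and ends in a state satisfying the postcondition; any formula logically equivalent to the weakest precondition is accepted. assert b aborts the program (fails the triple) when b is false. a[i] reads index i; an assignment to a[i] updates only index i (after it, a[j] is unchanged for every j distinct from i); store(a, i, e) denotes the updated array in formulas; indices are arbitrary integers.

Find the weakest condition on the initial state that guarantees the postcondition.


Working backward. After the program, the postcondition n - 7 > -5 must hold; in canonical form it is n > 2.
Before assert 3*b - 1 > vec[q] - 4 and k + 5 = 7: 3*b > vec[q] - 3 and k = 2 and n > 2
Then branch requires 3*b > store(vec, -tab[q + 3] + tab[0] + 2, 3*k - 5)[q] - 3 and k = 2 and tab[0] > tab[q + 3] + 2; else branch requires (d > -1 -> (3*b > vec[q] - 3 and k = 2 and n > 2)) and ((not (d > -1)) -> ((not (3*k > 8)) and 3*b > vec[q] - 3 and k = 2 and n > 2)).
Before the if: (tab[2] <= 11 -> (3*b > store(vec, -tab[q + 3] + tab[0] + 2, 3*k - 5)[q] - 3 and k = 2 and tab[0] > tab[q + 3] + 2)) and ((not (tab[2] <= 11)) -> ((d > -1 -> (3*b > vec[q] - 3 and k = 2 and n > 2)) and ((not (d > -1)) -> ((not (3*k > 8)) and 3*b > vec[q] - 3 and k = 2 and n > 2))))
Answer: WP = (tab[2] <= 11 -> (3*b > store(vec, -tab[q + 3] + tab[0] + 2, 3*k - 5)[q] - 3 and k = 2 and tab[0] > tab[q + 3] + 2)) and ((not (tab[2] <= 11)) -> ((d > -1 -> (3*b > vec[q] - 3 and k = 2 and n > 2)) and ((not (d > -1)) -> ((not (3*k > 8)) and 3*b > vec[q] - 3 and k = 2 and n > 2))))


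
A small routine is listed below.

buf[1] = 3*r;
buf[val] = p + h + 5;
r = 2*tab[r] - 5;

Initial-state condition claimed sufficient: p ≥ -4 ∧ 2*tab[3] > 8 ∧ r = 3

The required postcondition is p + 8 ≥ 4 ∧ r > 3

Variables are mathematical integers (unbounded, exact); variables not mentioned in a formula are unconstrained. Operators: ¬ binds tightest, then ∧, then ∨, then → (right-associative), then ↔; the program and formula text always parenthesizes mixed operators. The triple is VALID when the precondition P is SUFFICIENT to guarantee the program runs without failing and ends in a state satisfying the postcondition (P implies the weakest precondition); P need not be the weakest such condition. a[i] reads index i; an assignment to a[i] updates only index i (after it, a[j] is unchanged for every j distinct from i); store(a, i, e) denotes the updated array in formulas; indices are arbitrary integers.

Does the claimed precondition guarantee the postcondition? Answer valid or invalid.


Working backward. After the program, the postcondition p + 8 ≥ 4 ∧ r > 3 must hold; in canonical form it is p ≥ -4 ∧ r > 3.
Before r := 2*tab[r] - 5: p ≥ -4 ∧ 2*tab[r] > 8
Before buf[val] := p + h + 5: p ≥ -4 ∧ 2*tab[r] > 8
Before buf[1] := 3*r: p ≥ -4 ∧ 2*tab[r] > 8
The weakest precondition is p ≥ -4 ∧ 2*tab[r] > 8.
Check whether p ≥ -4 ∧ 2*tab[3] > 8 ∧ r = 3 implies it.
Every state satisfying the precondition satisfies the weakest precondition: the implication holds.
Answer: valid


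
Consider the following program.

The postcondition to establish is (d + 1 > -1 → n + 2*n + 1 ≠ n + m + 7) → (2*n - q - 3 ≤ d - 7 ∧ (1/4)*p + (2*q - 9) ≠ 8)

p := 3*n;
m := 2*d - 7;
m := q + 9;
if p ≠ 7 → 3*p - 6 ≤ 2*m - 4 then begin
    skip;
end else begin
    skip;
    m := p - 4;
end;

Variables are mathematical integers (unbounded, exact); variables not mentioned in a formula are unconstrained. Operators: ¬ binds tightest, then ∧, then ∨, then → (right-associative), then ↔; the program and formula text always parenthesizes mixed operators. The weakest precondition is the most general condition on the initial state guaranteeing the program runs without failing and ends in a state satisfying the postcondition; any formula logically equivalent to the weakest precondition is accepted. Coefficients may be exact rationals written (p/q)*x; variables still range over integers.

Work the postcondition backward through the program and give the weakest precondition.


Working backward. After the program, the postcondition (d + 1 > -1 → n + 2*n + 1 ≠ n + m + 7) → (2*n - q - 3 ≤ d - 7 ∧ (1/4)*p + (2*q - 9) ≠ 8) must hold; in canonical form it is (d > -2 → 2*n ≠ m + 6) → (2*n ≤ d + q - 4 ∧ (1/4)*p + 2*q ≠ 17).
Then branch requires (d > -2 → 2*n ≠ m + 6) → (2*n ≤ d + q - 4 ∧ (1/4)*p + 2*q ≠ 17); else branch requires (d > -2 → 2*n ≠ p + 2) → (2*n ≤ d + q - 4 ∧ (1/4)*p + 2*q ≠ 17).
Before the if: ((p ≠ 7 → 3*p ≤ 2*m + 2) → ((d > -2 → 2*n ≠ m + 6) → (2*n ≤ d + q - 4 ∧ (1/4)*p + 2*q ≠ 17))) ∧ ((¬(p ≠ 7 → 3*p ≤ 2*m + 2)) → ((d > -2 → 2*n ≠ p + 2) → (2*n ≤ d + q - 4 ∧ (1/4)*p + 2*q ≠ 17)))
Before m := q + 9: ((p ≠ 7 → 3*p ≤ 2*q + 20) → ((d > -2 → 2*n ≠ q + 15) → (2*n ≤ d + q - 4 ∧ (1/4)*p + 2*q ≠ 17))) ∧ ((¬(p ≠ 7 → 3*p ≤ 2*q + 20)) → ((d > -2 → 2*n ≠ p + 2) → (2*n ≤ d + q - 4 ∧ (1/4)*p + 2*q ≠ 17)))
Before m := 2*d - 7: ((p ≠ 7 → 3*p ≤ 2*q + 20) → ((d > -2 → 2*n ≠ q + 15) → (2*n ≤ d + q - 4 ∧ (1/4)*p + 2*q ≠ 17))) ∧ ((¬(p ≠ 7 → 3*p ≤ 2*q + 20)) → ((d > -2 → 2*n ≠ p + 2) → (2*n ≤ d + q - 4 ∧ (1/4)*p + 2*q ≠ 17)))
Before p := 3*n: ((3*n ≠ 7 → 9*n ≤ 2*q + 20) → ((d > -2 → 2*n ≠ q + 15) → (2*n ≤ d + q - 4 ∧ (3/4)*n + 2*q ≠ 17))) ∧ ((¬(3*n ≠ 7 → 9*n ≤ 2*q + 20)) → ((d > -2 → n ≠ -2) → (2*n ≤ d + q - 4 ∧ (3/4)*n + 2*q ≠ 17)))
Answer: WP = ((3*n ≠ 7 → 9*n ≤ 2*q + 20) → ((d > -2 → 2*n ≠ q + 15) → (2*n ≤ d + q - 4 ∧ (3/4)*n + 2*q ≠ 17))) ∧ ((¬(3*n ≠ 7 → 9*n ≤ 2*q + 20)) → ((d > -2 → n ≠ -2) → (2*n ≤ d + q - 4 ∧ (3/4)*n + 2*q ≠ 17)))


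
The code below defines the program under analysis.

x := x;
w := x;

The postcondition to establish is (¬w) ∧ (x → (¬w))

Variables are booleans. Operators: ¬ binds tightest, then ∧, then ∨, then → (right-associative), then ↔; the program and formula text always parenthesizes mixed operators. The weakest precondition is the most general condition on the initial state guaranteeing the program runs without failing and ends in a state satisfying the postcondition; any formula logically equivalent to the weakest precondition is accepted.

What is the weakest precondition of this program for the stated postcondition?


Working backward. After the program, (¬w) ∧ (x → (¬w)) must hold.
Before w := x: (¬x) ∧ (x → (¬x))
Before x := x: (¬x) ∧ (x → (¬x))
Answer: WP = (¬x) ∧ (x → (¬x))
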